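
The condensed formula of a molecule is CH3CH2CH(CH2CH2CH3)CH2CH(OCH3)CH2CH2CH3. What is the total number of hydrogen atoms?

26

Atom tally by fragment:
  CH3 → C:1 H:3
  CH2 → C:1 H:2
  CH(CH2CH2CH3) → C:4 H:8
  CH2 → C:1 H:2
  CH(OCH3) → C:2 H:4 O:1
  CH2 → C:1 H:2
  CH2 → C:1 H:2
  CH3 → C:1 H:3
Element totals:
  C: 12
  H: 26
  O: 1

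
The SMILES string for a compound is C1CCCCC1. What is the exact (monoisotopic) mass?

Atom tally by fragment:
  cyclohexane ring core → C:6 H:12
Element totals:
  C: 6
  H: 12
Molecular formula: C6H12.
  M = 6(12.0) + 12(1.007825)
    = 72.000000 + 12.093900 = 84.093900

84.0939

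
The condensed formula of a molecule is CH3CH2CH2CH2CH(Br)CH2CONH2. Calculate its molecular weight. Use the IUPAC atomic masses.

Element totals:
  C: 7
  H: 14
  Br: 1
  N: 1
  O: 1
Molecular formula: C7H14BrNO.
  M = 7(12.011) + 14(1.008) + 79.904 + 14.007 + 15.999
    = 84.077 + 14.112 + 79.904 + 14.007 + 15.999 = 208.099

208.10 g/mol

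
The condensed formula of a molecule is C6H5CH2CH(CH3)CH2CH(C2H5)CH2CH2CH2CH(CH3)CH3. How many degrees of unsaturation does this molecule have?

4

Element totals:
  C: 19
  H: 32
Molecular formula: C19H32.
DoU = (2C + 2 + N − H − X) / 2 = (2·19 + 2 + 0 − 32 − 0) / 2 = 4.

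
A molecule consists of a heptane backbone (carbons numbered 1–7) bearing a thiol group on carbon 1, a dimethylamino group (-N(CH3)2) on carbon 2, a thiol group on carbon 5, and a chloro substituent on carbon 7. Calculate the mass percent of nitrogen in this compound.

5.79%

Atom tally by fragment:
  HSCH2 → C:1 H:3 S:1
  CH(N(CH3)2) → C:3 H:7 N:1
  CH2 → C:1 H:2
  CH2 → C:1 H:2
  CH(SH) → C:1 H:2 S:1
  CH2 → C:1 H:2
  CH2Cl → C:1 H:2 Cl:1
Element totals:
  C: 9
  H: 20
  Cl: 1
  N: 1
  S: 2
Molecular formula: C9H20ClNS2.
Molar mass = 241.836 g/mol.
Mass from N: 1 × 14.007 = 14.007 g/mol.
%N = 14.007 / 241.836 × 100 = 5.79%.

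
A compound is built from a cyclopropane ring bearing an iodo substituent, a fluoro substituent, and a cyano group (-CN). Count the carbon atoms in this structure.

4

Atom tally by fragment:
  cyclopropane ring core → C:3 H:6
  (− 3 ring H displaced by substituents)
  + I → I:1
  + F → F:1
  + CN → C:1 N:1
Element totals:
  C: 4
  H: 3
  F: 1
  I: 1
  N: 1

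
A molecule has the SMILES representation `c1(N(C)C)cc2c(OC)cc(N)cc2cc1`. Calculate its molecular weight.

216.28 g/mol

Atom tally by fragment:
  naphthalene ring system core → C:10 H:8
  (− 3 ring H displaced by substituents)
  + N(CH3)2 → N:1 C:2 H:6
  + OCH3 → C:1 H:3 O:1
  + NH2 → N:1 H:2
Element totals:
  C: 13
  H: 16
  N: 2
  O: 1
Molecular formula: C13H16N2O.
  M = 13(12.011) + 16(1.008) + 2(14.007) + 15.999
    = 156.143 + 16.128 + 28.014 + 15.999 = 216.284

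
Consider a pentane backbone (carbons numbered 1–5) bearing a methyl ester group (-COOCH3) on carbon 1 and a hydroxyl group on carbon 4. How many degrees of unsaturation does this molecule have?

1

Atom tally by fragment:
  CH3OOCCH2 → C:3 H:5 O:2
  CH2 → C:1 H:2
  CH2 → C:1 H:2
  CH(OH) → C:1 H:2 O:1
  CH3 → C:1 H:3
Element totals:
  C: 7
  H: 14
  O: 3
Molecular formula: C7H14O3.
DoU = (2C + 2 + N − H − X) / 2 = (2·7 + 2 + 0 − 14 − 0) / 2 = 1.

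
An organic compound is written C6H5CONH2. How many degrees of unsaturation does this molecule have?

Element totals:
  C: 7
  H: 7
  N: 1
  O: 1
Molecular formula: C7H7NO.
DoU = (2C + 2 + N − H − X) / 2 = (2·7 + 2 + 1 − 7 − 0) / 2 = 5.

5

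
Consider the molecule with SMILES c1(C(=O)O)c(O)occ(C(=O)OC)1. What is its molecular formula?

C7H6O6

Atom tally by fragment:
  furan ring core → C:4 H:4 O:1
  (− 3 ring H displaced by substituents)
  + COOH → C:1 H:1 O:2
  + OH → O:1 H:1
  + COOCH3 → C:2 H:3 O:2
Element totals:
  C: 7
  H: 6
  O: 6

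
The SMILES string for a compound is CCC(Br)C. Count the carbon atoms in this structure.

Atom tally by fragment:
  CH3 → C:1 H:3
  CH2 → C:1 H:2
  CH(Br) → C:1 H:1 Br:1
  CH3 → C:1 H:3
Element totals:
  C: 4
  H: 9
  Br: 1

4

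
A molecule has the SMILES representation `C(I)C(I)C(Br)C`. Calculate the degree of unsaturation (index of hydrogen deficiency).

0

Atom tally by fragment:
  ICH2 → C:1 H:2 I:1
  CH(I) → C:1 H:1 I:1
  CH(Br) → C:1 H:1 Br:1
  CH3 → C:1 H:3
Element totals:
  C: 4
  H: 7
  Br: 1
  I: 2
Molecular formula: C4H7BrI2.
DoU = (2C + 2 + N − H − X) / 2 = (2·4 + 2 + 0 − 7 − 3) / 2 = 0.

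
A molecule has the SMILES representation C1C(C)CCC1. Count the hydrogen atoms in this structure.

Atom tally by fragment:
  cyclopentane ring core → C:5 H:10
  (− 1 ring H displaced by substituents)
  + CH3 → C:1 H:3
Element totals:
  C: 6
  H: 12

12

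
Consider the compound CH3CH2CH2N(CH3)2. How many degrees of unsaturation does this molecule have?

Atom tally by fragment:
  CH3 → C:1 H:3
  CH2 → C:1 H:2
  CH2N(CH3)2 → C:3 H:8 N:1
Element totals:
  C: 5
  H: 13
  N: 1
Molecular formula: C5H13N.
DoU = (2C + 2 + N − H − X) / 2 = (2·5 + 2 + 1 − 13 − 0) / 2 = 0.

0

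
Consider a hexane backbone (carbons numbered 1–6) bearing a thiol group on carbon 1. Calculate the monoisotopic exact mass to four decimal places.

118.0816

Atom tally by fragment:
  HSCH2 → C:1 H:3 S:1
  CH2 → C:1 H:2
  CH2 → C:1 H:2
  CH2 → C:1 H:2
  CH2 → C:1 H:2
  CH3 → C:1 H:3
Element totals:
  C: 6
  H: 14
  S: 1
Molecular formula: C6H14S.
  M = 6(12.0) + 14(1.007825) + 31.972071
    = 72.000000 + 14.109550 + 31.972071 = 118.081621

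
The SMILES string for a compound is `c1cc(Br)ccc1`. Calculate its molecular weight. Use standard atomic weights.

Atom tally by fragment:
  benzene ring core → C:6 H:6
  (− 1 ring H displaced by substituents)
  + Br → Br:1
Element totals:
  C: 6
  H: 5
  Br: 1
Molecular formula: C6H5Br.
  M = 6(12.011) + 5(1.008) + 79.904
    = 72.066 + 5.040 + 79.904 = 157.010

157.01 g/mol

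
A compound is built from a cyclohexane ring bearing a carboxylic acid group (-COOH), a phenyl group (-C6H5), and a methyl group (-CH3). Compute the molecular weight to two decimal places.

Atom tally by fragment:
  cyclohexane ring core → C:6 H:12
  (− 3 ring H displaced by substituents)
  + COOH → C:1 H:1 O:2
  + C6H5 → C:6 H:5
  + CH3 → C:1 H:3
Element totals:
  C: 14
  H: 18
  O: 2
Molecular formula: C14H18O2.
  M = 14(12.011) + 18(1.008) + 2(15.999)
    = 168.154 + 18.144 + 31.998 = 218.296

218.30 g/mol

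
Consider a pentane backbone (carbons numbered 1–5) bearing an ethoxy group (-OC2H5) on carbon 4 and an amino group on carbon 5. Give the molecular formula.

Atom tally by fragment:
  CH3 → C:1 H:3
  CH2 → C:1 H:2
  CH2 → C:1 H:2
  CH(OC2H5) → C:3 H:6 O:1
  CH2NH2 → C:1 H:4 N:1
Element totals:
  C: 7
  H: 17
  N: 1
  O: 1

C7H17NO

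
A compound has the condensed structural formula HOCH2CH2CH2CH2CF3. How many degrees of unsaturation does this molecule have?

Atom tally by fragment:
  HOCH2 → C:1 H:3 O:1
  CH2 → C:1 H:2
  CH2 → C:1 H:2
  CH2CF3 → C:2 H:2 F:3
Element totals:
  C: 5
  H: 9
  F: 3
  O: 1
Molecular formula: C5H9F3O.
DoU = (2C + 2 + N − H − X) / 2 = (2·5 + 2 + 0 − 9 − 3) / 2 = 0.

0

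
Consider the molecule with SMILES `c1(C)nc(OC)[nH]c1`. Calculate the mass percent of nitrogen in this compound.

Atom tally by fragment:
  imidazole ring core → C:3 H:4 N:2
  (− 2 ring H displaced by substituents)
  + CH3 → C:1 H:3
  + OCH3 → C:1 H:3 O:1
Element totals:
  C: 5
  H: 8
  N: 2
  O: 1
Molecular formula: C5H8N2O.
Molar mass = 112.132 g/mol.
Mass from N: 2 × 14.007 = 28.014 g/mol.
%N = 28.014 / 112.132 × 100 = 24.98%.

24.98%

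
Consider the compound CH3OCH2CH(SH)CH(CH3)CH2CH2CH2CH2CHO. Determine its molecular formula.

Atom tally by fragment:
  CH3OCH2 → C:2 H:5 O:1
  CH(SH) → C:1 H:2 S:1
  CH(CH3) → C:2 H:4
  CH2 → C:1 H:2
  CH2 → C:1 H:2
  CH2 → C:1 H:2
  CH2CHO → C:2 H:3 O:1
Element totals:
  C: 10
  H: 20
  O: 2
  S: 1

C10H20O2S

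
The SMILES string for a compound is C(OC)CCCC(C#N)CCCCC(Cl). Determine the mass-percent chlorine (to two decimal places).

Atom tally by fragment:
  CH3OCH2 → C:2 H:5 O:1
  CH2 → C:1 H:2
  CH2 → C:1 H:2
  CH2 → C:1 H:2
  CH(CN) → C:2 H:1 N:1
  CH2 → C:1 H:2
  CH2 → C:1 H:2
  CH2 → C:1 H:2
  CH2 → C:1 H:2
  CH2Cl → C:1 H:2 Cl:1
Element totals:
  C: 12
  H: 22
  Cl: 1
  N: 1
  O: 1
Molecular formula: C12H22ClNO.
Molar mass = 231.764 g/mol.
Mass from Cl: 1 × 35.45 = 35.450 g/mol.
%Cl = 35.450 / 231.764 × 100 = 15.30%.

15.30%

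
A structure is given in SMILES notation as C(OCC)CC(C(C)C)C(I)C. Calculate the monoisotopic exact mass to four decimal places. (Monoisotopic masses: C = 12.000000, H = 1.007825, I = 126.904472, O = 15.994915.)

Atom tally by fragment:
  C2H5OCH2 → C:3 H:7 O:1
  CH2 → C:1 H:2
  CH(CH(CH3)2) → C:4 H:8
  CH(I) → C:1 H:1 I:1
  CH3 → C:1 H:3
Element totals:
  C: 10
  H: 21
  I: 1
  O: 1
Molecular formula: C10H21IO.
  M = 10(12.0) + 21(1.007825) + 126.904472 + 15.994915
    = 120.000000 + 21.164325 + 126.904472 + 15.994915 = 284.063712

284.0637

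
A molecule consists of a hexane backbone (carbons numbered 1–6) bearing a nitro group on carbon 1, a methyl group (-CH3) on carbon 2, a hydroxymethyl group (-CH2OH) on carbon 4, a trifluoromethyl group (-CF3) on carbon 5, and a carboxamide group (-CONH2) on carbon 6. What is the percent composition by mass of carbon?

41.96%

Atom tally by fragment:
  O2NCH2 → C:1 H:2 N:1 O:2
  CH(CH3) → C:2 H:4
  CH2 → C:1 H:2
  CH(CH2OH) → C:2 H:4 O:1
  CH(CF3) → C:2 H:1 F:3
  CH2CONH2 → C:2 H:4 O:1 N:1
Element totals:
  C: 10
  H: 17
  F: 3
  N: 2
  O: 4
Molecular formula: C10H17F3N2O4.
Molar mass = 286.250 g/mol.
Mass from C: 10 × 12.011 = 120.110 g/mol.
%C = 120.110 / 286.250 × 100 = 41.96%.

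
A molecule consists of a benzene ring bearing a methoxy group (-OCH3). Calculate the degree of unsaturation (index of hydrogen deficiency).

Atom tally by fragment:
  benzene ring core → C:6 H:6
  (− 1 ring H displaced by substituents)
  + OCH3 → C:1 H:3 O:1
Element totals:
  C: 7
  H: 8
  O: 1
Molecular formula: C7H8O.
DoU = (2C + 2 + N − H − X) / 2 = (2·7 + 2 + 0 − 8 − 0) / 2 = 4.

4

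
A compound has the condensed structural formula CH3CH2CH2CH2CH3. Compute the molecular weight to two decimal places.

72.15 g/mol

Atom tally by fragment:
  CH3 → C:1 H:3
  CH2 → C:1 H:2
  CH2 → C:1 H:2
  CH2 → C:1 H:2
  CH3 → C:1 H:3
Element totals:
  C: 5
  H: 12
Molecular formula: C5H12.
  M = 5(12.011) + 12(1.008)
    = 60.055 + 12.096 = 72.151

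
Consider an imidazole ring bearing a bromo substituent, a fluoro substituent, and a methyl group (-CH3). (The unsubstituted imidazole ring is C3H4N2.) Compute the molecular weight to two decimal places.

Atom tally by fragment:
  imidazole ring core → C:3 H:4 N:2
  (− 3 ring H displaced by substituents)
  + Br → Br:1
  + F → F:1
  + CH3 → C:1 H:3
Element totals:
  C: 4
  H: 4
  Br: 1
  F: 1
  N: 2
Molecular formula: C4H4BrFN2.
  M = 4(12.011) + 4(1.008) + 79.904 + 18.998 + 2(14.007)
    = 48.044 + 4.032 + 79.904 + 18.998 + 28.014 = 178.992

178.99 g/mol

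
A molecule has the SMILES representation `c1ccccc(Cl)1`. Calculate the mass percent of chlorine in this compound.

Atom tally by fragment:
  benzene ring core → C:6 H:6
  (− 1 ring H displaced by substituents)
  + Cl → Cl:1
Element totals:
  C: 6
  H: 5
  Cl: 1
Molecular formula: C6H5Cl.
Molar mass = 112.556 g/mol.
Mass from Cl: 1 × 35.45 = 35.450 g/mol.
%Cl = 35.450 / 112.556 × 100 = 31.50%.

31.50%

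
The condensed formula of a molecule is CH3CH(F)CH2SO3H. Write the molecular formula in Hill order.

C3H7FO3S

Atom tally by fragment:
  CH3 → C:1 H:3
  CH(F) → C:1 H:1 F:1
  CH2SO3H → C:1 H:3 S:1 O:3
Element totals:
  C: 3
  H: 7
  F: 1
  O: 3
  S: 1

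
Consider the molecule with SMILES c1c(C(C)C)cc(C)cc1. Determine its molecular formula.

C10H14

Atom tally by fragment:
  benzene ring core → C:6 H:6
  (− 2 ring H displaced by substituents)
  + CH(CH3)2 → C:3 H:7
  + CH3 → C:1 H:3
Element totals:
  C: 10
  H: 14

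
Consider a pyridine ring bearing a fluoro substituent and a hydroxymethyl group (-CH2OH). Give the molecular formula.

Atom tally by fragment:
  pyridine ring core → C:5 H:5 N:1
  (− 2 ring H displaced by substituents)
  + F → F:1
  + CH2OH → C:1 H:3 O:1
Element totals:
  C: 6
  H: 6
  F: 1
  N: 1
  O: 1

C6H6FNO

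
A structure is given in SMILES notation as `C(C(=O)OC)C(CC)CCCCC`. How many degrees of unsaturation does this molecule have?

Atom tally by fragment:
  CH3OOCCH2 → C:3 H:5 O:2
  CH(C2H5) → C:3 H:6
  CH2 → C:1 H:2
  CH2 → C:1 H:2
  CH2 → C:1 H:2
  CH2 → C:1 H:2
  CH3 → C:1 H:3
Element totals:
  C: 11
  H: 22
  O: 2
Molecular formula: C11H22O2.
DoU = (2C + 2 + N − H − X) / 2 = (2·11 + 2 + 0 − 22 − 0) / 2 = 1.

1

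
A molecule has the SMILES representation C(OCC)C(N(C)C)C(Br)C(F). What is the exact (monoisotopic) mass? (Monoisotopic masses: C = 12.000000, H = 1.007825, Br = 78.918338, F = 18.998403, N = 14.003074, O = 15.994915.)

Atom tally by fragment:
  C2H5OCH2 → C:3 H:7 O:1
  CH(N(CH3)2) → C:3 H:7 N:1
  CH(Br) → C:1 H:1 Br:1
  CH2F → C:1 H:2 F:1
Element totals:
  C: 8
  H: 17
  Br: 1
  F: 1
  N: 1
  O: 1
Molecular formula: C8H17BrFNO.
  M = 8(12.0) + 17(1.007825) + 78.918338 + 18.998403 + 14.003074 + 15.994915
    = 96.000000 + 17.133025 + 78.918338 + 18.998403 + 14.003074 + 15.994915 = 241.047755

241.0478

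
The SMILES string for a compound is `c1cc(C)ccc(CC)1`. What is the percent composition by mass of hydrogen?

Atom tally by fragment:
  benzene ring core → C:6 H:6
  (− 2 ring H displaced by substituents)
  + CH3 → C:1 H:3
  + C2H5 → C:2 H:5
Element totals:
  C: 9
  H: 12
Molecular formula: C9H12.
Molar mass = 120.195 g/mol.
Mass from H: 12 × 1.008 = 12.096 g/mol.
%H = 12.096 / 120.195 × 100 = 10.06%.

10.06%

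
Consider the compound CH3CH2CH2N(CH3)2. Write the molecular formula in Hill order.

Atom tally by fragment:
  CH3 → C:1 H:3
  CH2 → C:1 H:2
  CH2N(CH3)2 → C:3 H:8 N:1
Element totals:
  C: 5
  H: 13
  N: 1

C5H13N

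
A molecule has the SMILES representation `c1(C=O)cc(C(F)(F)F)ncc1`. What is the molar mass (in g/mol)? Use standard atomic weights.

175.11 g/mol

Atom tally by fragment:
  pyridine ring core → C:5 H:5 N:1
  (− 2 ring H displaced by substituents)
  + CHO → C:1 H:1 O:1
  + CF3 → C:1 F:3
Element totals:
  C: 7
  H: 4
  F: 3
  N: 1
  O: 1
Molecular formula: C7H4F3NO.
  M = 7(12.011) + 4(1.008) + 3(18.998) + 14.007 + 15.999
    = 84.077 + 4.032 + 56.994 + 14.007 + 15.999 = 175.109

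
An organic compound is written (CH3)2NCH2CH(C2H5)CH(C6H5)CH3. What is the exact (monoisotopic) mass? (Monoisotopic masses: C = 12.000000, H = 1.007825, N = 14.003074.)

205.1830

Element totals:
  C: 14
  H: 23
  N: 1
Molecular formula: C14H23N.
  M = 14(12.0) + 23(1.007825) + 14.003074
    = 168.000000 + 23.179975 + 14.003074 = 205.183049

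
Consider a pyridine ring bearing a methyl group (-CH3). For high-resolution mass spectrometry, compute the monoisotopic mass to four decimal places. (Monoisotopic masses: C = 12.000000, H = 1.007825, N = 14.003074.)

93.0578

Atom tally by fragment:
  pyridine ring core → C:5 H:5 N:1
  (− 1 ring H displaced by substituents)
  + CH3 → C:1 H:3
Element totals:
  C: 6
  H: 7
  N: 1
Molecular formula: C6H7N.
  M = 6(12.0) + 7(1.007825) + 14.003074
    = 72.000000 + 7.054775 + 14.003074 = 93.057849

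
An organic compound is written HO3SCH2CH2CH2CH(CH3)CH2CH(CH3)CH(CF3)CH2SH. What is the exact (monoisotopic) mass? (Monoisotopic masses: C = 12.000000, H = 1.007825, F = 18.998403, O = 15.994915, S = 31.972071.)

322.0884

Element totals:
  C: 11
  H: 21
  F: 3
  O: 3
  S: 2
Molecular formula: C11H21F3O3S2.
  M = 11(12.0) + 21(1.007825) + 3(18.998403) + 3(15.994915) + 2(31.972071)
    = 132.000000 + 21.164325 + 56.995209 + 47.984745 + 63.944142 = 322.088421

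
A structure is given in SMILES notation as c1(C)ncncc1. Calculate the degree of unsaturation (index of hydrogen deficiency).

4

Atom tally by fragment:
  pyrimidine ring core → C:4 H:4 N:2
  (− 1 ring H displaced by substituents)
  + CH3 → C:1 H:3
Element totals:
  C: 5
  H: 6
  N: 2
Molecular formula: C5H6N2.
DoU = (2C + 2 + N − H − X) / 2 = (2·5 + 2 + 2 − 6 − 0) / 2 = 4.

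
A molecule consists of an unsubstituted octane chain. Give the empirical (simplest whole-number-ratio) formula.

C4H9

Atom tally by fragment:
  CH3 → C:1 H:3
  CH2 → C:1 H:2
  CH2 → C:1 H:2
  CH2 → C:1 H:2
  CH2 → C:1 H:2
  CH2 → C:1 H:2
  CH2 → C:1 H:2
  CH3 → C:1 H:3
Element totals:
  C: 8
  H: 18
Molecular formula: C8H18.
gcd of subscripts = 2; dividing each by 2:
  C: 8/2 = 4
  H: 18/2 = 9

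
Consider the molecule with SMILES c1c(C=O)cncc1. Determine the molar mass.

107.11 g/mol

Atom tally by fragment:
  pyridine ring core → C:5 H:5 N:1
  (− 1 ring H displaced by substituents)
  + CHO → C:1 H:1 O:1
Element totals:
  C: 6
  H: 5
  N: 1
  O: 1
Molecular formula: C6H5NO.
  M = 6(12.011) + 5(1.008) + 14.007 + 15.999
    = 72.066 + 5.040 + 14.007 + 15.999 = 107.112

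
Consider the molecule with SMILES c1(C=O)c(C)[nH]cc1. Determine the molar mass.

Atom tally by fragment:
  pyrrole ring core → C:4 H:5 N:1
  (− 2 ring H displaced by substituents)
  + CHO → C:1 H:1 O:1
  + CH3 → C:1 H:3
Element totals:
  C: 6
  H: 7
  N: 1
  O: 1
Molecular formula: C6H7NO.
  M = 6(12.011) + 7(1.008) + 14.007 + 15.999
    = 72.066 + 7.056 + 14.007 + 15.999 = 109.128

109.13 g/mol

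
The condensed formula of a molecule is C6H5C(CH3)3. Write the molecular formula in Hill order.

C10H14

Atom tally by fragment:
  benzene ring core → C:6 H:6
  (− 1 ring H displaced by substituents)
  + C(CH3)3 → C:4 H:9
Element totals:
  C: 10
  H: 14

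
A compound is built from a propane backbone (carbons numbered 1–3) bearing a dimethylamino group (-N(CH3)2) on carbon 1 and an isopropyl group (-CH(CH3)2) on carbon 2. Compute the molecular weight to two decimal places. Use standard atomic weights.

Atom tally by fragment:
  (CH3)2NCH2 → C:3 H:8 N:1
  CH(CH(CH3)2) → C:4 H:8
  CH3 → C:1 H:3
Element totals:
  C: 8
  H: 19
  N: 1
Molecular formula: C8H19N.
  M = 8(12.011) + 19(1.008) + 14.007
    = 96.088 + 19.152 + 14.007 = 129.247

129.25 g/mol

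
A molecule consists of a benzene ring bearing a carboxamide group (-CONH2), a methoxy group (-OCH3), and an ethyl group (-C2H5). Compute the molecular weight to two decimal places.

179.22 g/mol

Atom tally by fragment:
  benzene ring core → C:6 H:6
  (− 3 ring H displaced by substituents)
  + CONH2 → C:1 H:2 O:1 N:1
  + OCH3 → C:1 H:3 O:1
  + C2H5 → C:2 H:5
Element totals:
  C: 10
  H: 13
  N: 1
  O: 2
Molecular formula: C10H13NO2.
  M = 10(12.011) + 13(1.008) + 14.007 + 2(15.999)
    = 120.110 + 13.104 + 14.007 + 31.998 = 179.219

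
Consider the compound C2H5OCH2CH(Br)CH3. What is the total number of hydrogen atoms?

11

Atom tally by fragment:
  C2H5OCH2 → C:3 H:7 O:1
  CH(Br) → C:1 H:1 Br:1
  CH3 → C:1 H:3
Element totals:
  C: 5
  H: 11
  Br: 1
  O: 1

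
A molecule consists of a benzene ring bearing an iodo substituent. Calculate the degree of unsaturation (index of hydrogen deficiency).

4

Atom tally by fragment:
  benzene ring core → C:6 H:6
  (− 1 ring H displaced by substituents)
  + I → I:1
Element totals:
  C: 6
  H: 5
  I: 1
Molecular formula: C6H5I.
DoU = (2C + 2 + N − H − X) / 2 = (2·6 + 2 + 0 − 5 − 1) / 2 = 4.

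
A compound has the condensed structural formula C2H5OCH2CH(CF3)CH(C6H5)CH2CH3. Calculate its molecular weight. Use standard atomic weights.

260.30 g/mol

Element totals:
  C: 14
  H: 19
  F: 3
  O: 1
Molecular formula: C14H19F3O.
  M = 14(12.011) + 19(1.008) + 3(18.998) + 15.999
    = 168.154 + 19.152 + 56.994 + 15.999 = 260.299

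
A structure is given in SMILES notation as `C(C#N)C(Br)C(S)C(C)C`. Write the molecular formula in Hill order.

Atom tally by fragment:
  NCCH2 → C:2 H:2 N:1
  CH(Br) → C:1 H:1 Br:1
  CH(SH) → C:1 H:2 S:1
  CH(CH3) → C:2 H:4
  CH3 → C:1 H:3
Element totals:
  C: 7
  H: 12
  Br: 1
  N: 1
  S: 1

C7H12BrNS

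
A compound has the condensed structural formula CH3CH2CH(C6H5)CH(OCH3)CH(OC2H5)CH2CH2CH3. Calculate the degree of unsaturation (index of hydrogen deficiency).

4

Atom tally by fragment:
  CH3 → C:1 H:3
  CH2 → C:1 H:2
  CH(C6H5) → C:7 H:6
  CH(OCH3) → C:2 H:4 O:1
  CH(OC2H5) → C:3 H:6 O:1
  CH2 → C:1 H:2
  CH2 → C:1 H:2
  CH3 → C:1 H:3
Element totals:
  C: 17
  H: 28
  O: 2
Molecular formula: C17H28O2.
DoU = (2C + 2 + N − H − X) / 2 = (2·17 + 2 + 0 − 28 − 0) / 2 = 4.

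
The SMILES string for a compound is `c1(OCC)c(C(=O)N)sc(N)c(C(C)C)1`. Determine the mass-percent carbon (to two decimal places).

52.61%

Atom tally by fragment:
  thiophene ring core → C:4 H:4 S:1
  (− 4 ring H displaced by substituents)
  + OC2H5 → C:2 H:5 O:1
  + CONH2 → C:1 H:2 O:1 N:1
  + NH2 → N:1 H:2
  + CH(CH3)2 → C:3 H:7
Element totals:
  C: 10
  H: 16
  N: 2
  O: 2
  S: 1
Molecular formula: C10H16N2O2S.
Molar mass = 228.310 g/mol.
Mass from C: 10 × 12.011 = 120.110 g/mol.
%C = 120.110 / 228.310 × 100 = 52.61%.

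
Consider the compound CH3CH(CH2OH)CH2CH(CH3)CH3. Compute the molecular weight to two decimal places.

Element totals:
  C: 7
  H: 16
  O: 1
Molecular formula: C7H16O.
  M = 7(12.011) + 16(1.008) + 15.999
    = 84.077 + 16.128 + 15.999 = 116.204

116.20 g/mol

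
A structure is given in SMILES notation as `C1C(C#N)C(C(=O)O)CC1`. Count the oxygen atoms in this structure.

Atom tally by fragment:
  cyclopentane ring core → C:5 H:10
  (− 2 ring H displaced by substituents)
  + CN → C:1 N:1
  + COOH → C:1 H:1 O:2
Element totals:
  C: 7
  H: 9
  N: 1
  O: 2

2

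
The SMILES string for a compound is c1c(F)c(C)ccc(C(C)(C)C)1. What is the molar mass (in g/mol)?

166.24 g/mol

Atom tally by fragment:
  benzene ring core → C:6 H:6
  (− 3 ring H displaced by substituents)
  + F → F:1
  + CH3 → C:1 H:3
  + C(CH3)3 → C:4 H:9
Element totals:
  C: 11
  H: 15
  F: 1
Molecular formula: C11H15F.
  M = 11(12.011) + 15(1.008) + 18.998
    = 132.121 + 15.120 + 18.998 = 166.239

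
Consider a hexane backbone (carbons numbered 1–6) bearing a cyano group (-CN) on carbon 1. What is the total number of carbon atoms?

7

Atom tally by fragment:
  NCCH2 → C:2 H:2 N:1
  CH2 → C:1 H:2
  CH2 → C:1 H:2
  CH2 → C:1 H:2
  CH2 → C:1 H:2
  CH3 → C:1 H:3
Element totals:
  C: 7
  H: 13
  N: 1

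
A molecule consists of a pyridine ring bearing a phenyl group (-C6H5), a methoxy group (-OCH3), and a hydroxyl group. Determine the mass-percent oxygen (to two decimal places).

Atom tally by fragment:
  pyridine ring core → C:5 H:5 N:1
  (− 3 ring H displaced by substituents)
  + C6H5 → C:6 H:5
  + OCH3 → C:1 H:3 O:1
  + OH → O:1 H:1
Element totals:
  C: 12
  H: 11
  N: 1
  O: 2
Molecular formula: C12H11NO2.
Molar mass = 201.225 g/mol.
Mass from O: 2 × 15.999 = 31.998 g/mol.
%O = 31.998 / 201.225 × 100 = 15.90%.

15.90%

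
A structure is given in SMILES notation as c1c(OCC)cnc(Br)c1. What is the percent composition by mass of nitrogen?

Atom tally by fragment:
  pyridine ring core → C:5 H:5 N:1
  (− 2 ring H displaced by substituents)
  + OC2H5 → C:2 H:5 O:1
  + Br → Br:1
Element totals:
  C: 7
  H: 8
  Br: 1
  N: 1
  O: 1
Molecular formula: C7H8BrNO.
Molar mass = 202.051 g/mol.
Mass from N: 1 × 14.007 = 14.007 g/mol.
%N = 14.007 / 202.051 × 100 = 6.93%.

6.93%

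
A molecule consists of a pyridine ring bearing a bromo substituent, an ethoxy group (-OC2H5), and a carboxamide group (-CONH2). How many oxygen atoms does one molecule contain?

Atom tally by fragment:
  pyridine ring core → C:5 H:5 N:1
  (− 3 ring H displaced by substituents)
  + Br → Br:1
  + OC2H5 → C:2 H:5 O:1
  + CONH2 → C:1 H:2 O:1 N:1
Element totals:
  C: 8
  H: 9
  Br: 1
  N: 2
  O: 2

2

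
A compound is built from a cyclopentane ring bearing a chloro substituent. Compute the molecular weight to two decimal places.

Atom tally by fragment:
  cyclopentane ring core → C:5 H:10
  (− 1 ring H displaced by substituents)
  + Cl → Cl:1
Element totals:
  C: 5
  H: 9
  Cl: 1
Molecular formula: C5H9Cl.
  M = 5(12.011) + 9(1.008) + 35.45
    = 60.055 + 9.072 + 35.450 = 104.577

104.58 g/mol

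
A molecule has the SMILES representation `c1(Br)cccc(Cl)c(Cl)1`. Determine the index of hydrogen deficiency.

4

Atom tally by fragment:
  benzene ring core → C:6 H:6
  (− 3 ring H displaced by substituents)
  + Br → Br:1
  + Cl → Cl:1
  + Cl → Cl:1
Element totals:
  C: 6
  H: 3
  Br: 1
  Cl: 2
Molecular formula: C6H3BrCl2.
DoU = (2C + 2 + N − H − X) / 2 = (2·6 + 2 + 0 − 3 − 3) / 2 = 4.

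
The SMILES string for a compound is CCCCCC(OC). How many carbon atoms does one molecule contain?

Atom tally by fragment:
  CH3 → C:1 H:3
  CH2 → C:1 H:2
  CH2 → C:1 H:2
  CH2 → C:1 H:2
  CH2 → C:1 H:2
  CH2OCH3 → C:2 H:5 O:1
Element totals:
  C: 7
  H: 16
  O: 1

7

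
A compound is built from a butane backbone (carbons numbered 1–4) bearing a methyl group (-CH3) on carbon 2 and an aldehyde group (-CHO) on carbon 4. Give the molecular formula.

Atom tally by fragment:
  CH3 → C:1 H:3
  CH(CH3) → C:2 H:4
  CH2 → C:1 H:2
  CH2CHO → C:2 H:3 O:1
Element totals:
  C: 6
  H: 12
  O: 1

C6H12O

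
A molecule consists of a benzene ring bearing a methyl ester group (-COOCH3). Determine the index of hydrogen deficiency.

Atom tally by fragment:
  benzene ring core → C:6 H:6
  (− 1 ring H displaced by substituents)
  + COOCH3 → C:2 H:3 O:2
Element totals:
  C: 8
  H: 8
  O: 2
Molecular formula: C8H8O2.
DoU = (2C + 2 + N − H − X) / 2 = (2·8 + 2 + 0 − 8 − 0) / 2 = 5.

5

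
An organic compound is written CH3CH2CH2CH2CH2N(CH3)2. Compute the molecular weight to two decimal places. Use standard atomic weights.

Element totals:
  C: 7
  H: 17
  N: 1
Molecular formula: C7H17N.
  M = 7(12.011) + 17(1.008) + 14.007
    = 84.077 + 17.136 + 14.007 = 115.220

115.22 g/mol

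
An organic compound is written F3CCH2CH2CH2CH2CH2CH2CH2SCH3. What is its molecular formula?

Element totals:
  C: 9
  H: 17
  F: 3
  S: 1

C9H17F3S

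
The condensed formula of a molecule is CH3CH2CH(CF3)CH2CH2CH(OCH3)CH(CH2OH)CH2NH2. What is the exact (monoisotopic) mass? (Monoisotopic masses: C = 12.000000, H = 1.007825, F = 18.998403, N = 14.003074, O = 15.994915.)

Atom tally by fragment:
  CH3 → C:1 H:3
  CH2 → C:1 H:2
  CH(CF3) → C:2 H:1 F:3
  CH2 → C:1 H:2
  CH2 → C:1 H:2
  CH(OCH3) → C:2 H:4 O:1
  CH(CH2OH) → C:2 H:4 O:1
  CH2NH2 → C:1 H:4 N:1
Element totals:
  C: 11
  H: 22
  F: 3
  N: 1
  O: 2
Molecular formula: C11H22F3NO2.
  M = 11(12.0) + 22(1.007825) + 3(18.998403) + 14.003074 + 2(15.994915)
    = 132.000000 + 22.172150 + 56.995209 + 14.003074 + 31.989830 = 257.160263

257.1603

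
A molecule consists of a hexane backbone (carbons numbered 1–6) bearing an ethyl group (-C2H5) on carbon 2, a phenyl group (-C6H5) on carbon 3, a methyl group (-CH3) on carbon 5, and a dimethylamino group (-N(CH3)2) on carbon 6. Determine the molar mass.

Atom tally by fragment:
  CH3 → C:1 H:3
  CH(C2H5) → C:3 H:6
  CH(C6H5) → C:7 H:6
  CH2 → C:1 H:2
  CH(CH3) → C:2 H:4
  CH2N(CH3)2 → C:3 H:8 N:1
Element totals:
  C: 17
  H: 29
  N: 1
Molecular formula: C17H29N.
  M = 17(12.011) + 29(1.008) + 14.007
    = 204.187 + 29.232 + 14.007 = 247.426

247.43 g/mol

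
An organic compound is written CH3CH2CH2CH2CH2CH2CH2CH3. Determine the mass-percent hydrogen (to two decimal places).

15.88%

Element totals:
  C: 8
  H: 18
Molecular formula: C8H18.
Molar mass = 114.232 g/mol.
Mass from H: 18 × 1.008 = 18.144 g/mol.
%H = 18.144 / 114.232 × 100 = 15.88%.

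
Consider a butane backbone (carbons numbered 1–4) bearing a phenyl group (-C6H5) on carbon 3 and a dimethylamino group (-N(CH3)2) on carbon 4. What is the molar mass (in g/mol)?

177.29 g/mol

Atom tally by fragment:
  CH3 → C:1 H:3
  CH2 → C:1 H:2
  CH(C6H5) → C:7 H:6
  CH2N(CH3)2 → C:3 H:8 N:1
Element totals:
  C: 12
  H: 19
  N: 1
Molecular formula: C12H19N.
  M = 12(12.011) + 19(1.008) + 14.007
    = 144.132 + 19.152 + 14.007 = 177.291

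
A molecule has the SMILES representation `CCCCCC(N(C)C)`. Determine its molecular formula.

C8H19N

Atom tally by fragment:
  CH3 → C:1 H:3
  CH2 → C:1 H:2
  CH2 → C:1 H:2
  CH2 → C:1 H:2
  CH2 → C:1 H:2
  CH2N(CH3)2 → C:3 H:8 N:1
Element totals:
  C: 8
  H: 19
  N: 1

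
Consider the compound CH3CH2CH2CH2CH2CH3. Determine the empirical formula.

Atom tally by fragment:
  CH3 → C:1 H:3
  CH2 → C:1 H:2
  CH2 → C:1 H:2
  CH2 → C:1 H:2
  CH2 → C:1 H:2
  CH3 → C:1 H:3
Element totals:
  C: 6
  H: 14
Molecular formula: C6H14.
gcd of subscripts = 2; dividing each by 2:
  C: 6/2 = 3
  H: 14/2 = 7

C3H7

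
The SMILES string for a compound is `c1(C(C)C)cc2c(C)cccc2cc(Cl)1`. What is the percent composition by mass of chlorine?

16.21%

Atom tally by fragment:
  naphthalene ring system core → C:10 H:8
  (− 3 ring H displaced by substituents)
  + CH(CH3)2 → C:3 H:7
  + CH3 → C:1 H:3
  + Cl → Cl:1
Element totals:
  C: 14
  H: 15
  Cl: 1
Molecular formula: C14H15Cl.
Molar mass = 218.724 g/mol.
Mass from Cl: 1 × 35.45 = 35.450 g/mol.
%Cl = 35.450 / 218.724 × 100 = 16.21%.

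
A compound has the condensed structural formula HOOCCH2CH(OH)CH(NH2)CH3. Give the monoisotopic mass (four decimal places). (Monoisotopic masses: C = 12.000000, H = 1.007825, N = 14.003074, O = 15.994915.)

Atom tally by fragment:
  HOOCCH2 → C:2 H:3 O:2
  CH(OH) → C:1 H:2 O:1
  CH(NH2) → C:1 H:3 N:1
  CH3 → C:1 H:3
Element totals:
  C: 5
  H: 11
  N: 1
  O: 3
Molecular formula: C5H11NO3.
  M = 5(12.0) + 11(1.007825) + 14.003074 + 3(15.994915)
    = 60.000000 + 11.086075 + 14.003074 + 47.984745 = 133.073894

133.0739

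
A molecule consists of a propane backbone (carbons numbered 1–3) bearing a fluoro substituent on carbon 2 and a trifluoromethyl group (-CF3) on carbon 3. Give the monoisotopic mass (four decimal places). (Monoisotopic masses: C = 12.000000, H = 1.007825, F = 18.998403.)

Atom tally by fragment:
  CH3 → C:1 H:3
  CH(F) → C:1 H:1 F:1
  CH2CF3 → C:2 H:2 F:3
Element totals:
  C: 4
  H: 6
  F: 4
Molecular formula: C4H6F4.
  M = 4(12.0) + 6(1.007825) + 4(18.998403)
    = 48.000000 + 6.046950 + 75.993612 = 130.040562

130.0406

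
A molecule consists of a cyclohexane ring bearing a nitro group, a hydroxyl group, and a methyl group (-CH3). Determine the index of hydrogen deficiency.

2

Atom tally by fragment:
  cyclohexane ring core → C:6 H:12
  (− 3 ring H displaced by substituents)
  + NO2 → N:1 O:2
  + OH → O:1 H:1
  + CH3 → C:1 H:3
Element totals:
  C: 7
  H: 13
  N: 1
  O: 3
Molecular formula: C7H13NO3.
DoU = (2C + 2 + N − H − X) / 2 = (2·7 + 2 + 1 − 13 − 0) / 2 = 2.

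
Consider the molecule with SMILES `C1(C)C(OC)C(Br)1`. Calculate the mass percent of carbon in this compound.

36.39%

Atom tally by fragment:
  cyclopropane ring core → C:3 H:6
  (− 3 ring H displaced by substituents)
  + CH3 → C:1 H:3
  + OCH3 → C:1 H:3 O:1
  + Br → Br:1
Element totals:
  C: 5
  H: 9
  Br: 1
  O: 1
Molecular formula: C5H9BrO.
Molar mass = 165.030 g/mol.
Mass from C: 5 × 12.011 = 60.055 g/mol.
%C = 60.055 / 165.030 × 100 = 36.39%.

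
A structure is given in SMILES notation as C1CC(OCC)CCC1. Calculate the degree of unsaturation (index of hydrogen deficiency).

Atom tally by fragment:
  cyclohexane ring core → C:6 H:12
  (− 1 ring H displaced by substituents)
  + OC2H5 → C:2 H:5 O:1
Element totals:
  C: 8
  H: 16
  O: 1
Molecular formula: C8H16O.
DoU = (2C + 2 + N − H − X) / 2 = (2·8 + 2 + 0 − 16 − 0) / 2 = 1.

1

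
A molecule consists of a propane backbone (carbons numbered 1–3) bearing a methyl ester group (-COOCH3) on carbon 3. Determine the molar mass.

102.13 g/mol

Atom tally by fragment:
  CH3 → C:1 H:3
  CH2 → C:1 H:2
  CH2COOCH3 → C:3 H:5 O:2
Element totals:
  C: 5
  H: 10
  O: 2
Molecular formula: C5H10O2.
  M = 5(12.011) + 10(1.008) + 2(15.999)
    = 60.055 + 10.080 + 31.998 = 102.133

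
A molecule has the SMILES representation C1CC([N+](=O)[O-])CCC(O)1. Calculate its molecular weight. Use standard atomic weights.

145.16 g/mol

Atom tally by fragment:
  cyclohexane ring core → C:6 H:12
  (− 2 ring H displaced by substituents)
  + NO2 → N:1 O:2
  + OH → O:1 H:1
Element totals:
  C: 6
  H: 11
  N: 1
  O: 3
Molecular formula: C6H11NO3.
  M = 6(12.011) + 11(1.008) + 14.007 + 3(15.999)
    = 72.066 + 11.088 + 14.007 + 47.997 = 145.158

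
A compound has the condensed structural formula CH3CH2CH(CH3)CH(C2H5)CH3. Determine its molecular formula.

Element totals:
  C: 8
  H: 18

C8H18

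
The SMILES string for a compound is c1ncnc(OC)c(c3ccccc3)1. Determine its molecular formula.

C11H10N2O

Atom tally by fragment:
  pyrimidine ring core → C:4 H:4 N:2
  (− 2 ring H displaced by substituents)
  + OCH3 → C:1 H:3 O:1
  + C6H5 → C:6 H:5
Element totals:
  C: 11
  H: 10
  N: 2
  O: 1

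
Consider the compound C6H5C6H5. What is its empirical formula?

C6H5

Element totals:
  C: 12
  H: 10
Molecular formula: C12H10.
gcd of subscripts = 2; dividing each by 2:
  C: 12/2 = 6
  H: 10/2 = 5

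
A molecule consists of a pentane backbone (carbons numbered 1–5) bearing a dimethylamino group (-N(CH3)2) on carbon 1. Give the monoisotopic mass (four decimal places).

Atom tally by fragment:
  (CH3)2NCH2 → C:3 H:8 N:1
  CH2 → C:1 H:2
  CH2 → C:1 H:2
  CH2 → C:1 H:2
  CH3 → C:1 H:3
Element totals:
  C: 7
  H: 17
  N: 1
Molecular formula: C7H17N.
  M = 7(12.0) + 17(1.007825) + 14.003074
    = 84.000000 + 17.133025 + 14.003074 = 115.136099

115.1361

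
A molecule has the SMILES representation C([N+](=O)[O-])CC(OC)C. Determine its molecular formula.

Atom tally by fragment:
  O2NCH2 → C:1 H:2 N:1 O:2
  CH2 → C:1 H:2
  CH(OCH3) → C:2 H:4 O:1
  CH3 → C:1 H:3
Element totals:
  C: 5
  H: 11
  N: 1
  O: 3

C5H11NO3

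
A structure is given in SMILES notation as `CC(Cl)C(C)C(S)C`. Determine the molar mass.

152.68 g/mol

Atom tally by fragment:
  CH3 → C:1 H:3
  CH(Cl) → C:1 H:1 Cl:1
  CH(CH3) → C:2 H:4
  CH(SH) → C:1 H:2 S:1
  CH3 → C:1 H:3
Element totals:
  C: 6
  H: 13
  Cl: 1
  S: 1
Molecular formula: C6H13ClS.
  M = 6(12.011) + 13(1.008) + 35.45 + 32.06
    = 72.066 + 13.104 + 35.450 + 32.060 = 152.680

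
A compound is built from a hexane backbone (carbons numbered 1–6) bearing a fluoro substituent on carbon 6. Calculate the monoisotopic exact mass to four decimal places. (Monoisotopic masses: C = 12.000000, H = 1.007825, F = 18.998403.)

Atom tally by fragment:
  CH3 → C:1 H:3
  CH2 → C:1 H:2
  CH2 → C:1 H:2
  CH2 → C:1 H:2
  CH2 → C:1 H:2
  CH2F → C:1 H:2 F:1
Element totals:
  C: 6
  H: 13
  F: 1
Molecular formula: C6H13F.
  M = 6(12.0) + 13(1.007825) + 18.998403
    = 72.000000 + 13.101725 + 18.998403 = 104.100128

104.1001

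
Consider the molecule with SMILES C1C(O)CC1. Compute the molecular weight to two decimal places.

Atom tally by fragment:
  cyclobutane ring core → C:4 H:8
  (− 1 ring H displaced by substituents)
  + OH → O:1 H:1
Element totals:
  C: 4
  H: 8
  O: 1
Molecular formula: C4H8O.
  M = 4(12.011) + 8(1.008) + 15.999
    = 48.044 + 8.064 + 15.999 = 72.107

72.11 g/mol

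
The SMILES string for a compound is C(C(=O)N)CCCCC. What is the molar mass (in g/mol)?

Atom tally by fragment:
  H2NOCCH2 → C:2 H:4 O:1 N:1
  CH2 → C:1 H:2
  CH2 → C:1 H:2
  CH2 → C:1 H:2
  CH2 → C:1 H:2
  CH3 → C:1 H:3
Element totals:
  C: 7
  H: 15
  N: 1
  O: 1
Molecular formula: C7H15NO.
  M = 7(12.011) + 15(1.008) + 14.007 + 15.999
    = 84.077 + 15.120 + 14.007 + 15.999 = 129.203

129.20 g/mol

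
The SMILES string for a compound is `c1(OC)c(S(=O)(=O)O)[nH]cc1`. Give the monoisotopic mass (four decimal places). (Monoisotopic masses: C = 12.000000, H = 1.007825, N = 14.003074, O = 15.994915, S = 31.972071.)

Atom tally by fragment:
  pyrrole ring core → C:4 H:5 N:1
  (− 2 ring H displaced by substituents)
  + OCH3 → C:1 H:3 O:1
  + SO3H → S:1 O:3 H:1
Element totals:
  C: 5
  H: 7
  N: 1
  O: 4
  S: 1
Molecular formula: C5H7NO4S.
  M = 5(12.0) + 7(1.007825) + 14.003074 + 4(15.994915) + 31.972071
    = 60.000000 + 7.054775 + 14.003074 + 63.979660 + 31.972071 = 177.009580

177.0096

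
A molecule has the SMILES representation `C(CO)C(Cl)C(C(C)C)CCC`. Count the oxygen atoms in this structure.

Atom tally by fragment:
  HOCH2CH2 → C:2 H:5 O:1
  CH(Cl) → C:1 H:1 Cl:1
  CH(CH(CH3)2) → C:4 H:8
  CH2 → C:1 H:2
  CH2 → C:1 H:2
  CH3 → C:1 H:3
Element totals:
  C: 10
  H: 21
  Cl: 1
  O: 1

1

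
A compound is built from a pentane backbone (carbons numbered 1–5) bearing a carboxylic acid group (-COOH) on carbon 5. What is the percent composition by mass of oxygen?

27.55%

Atom tally by fragment:
  CH3 → C:1 H:3
  CH2 → C:1 H:2
  CH2 → C:1 H:2
  CH2 → C:1 H:2
  CH2COOH → C:2 H:3 O:2
Element totals:
  C: 6
  H: 12
  O: 2
Molecular formula: C6H12O2.
Molar mass = 116.160 g/mol.
Mass from O: 2 × 15.999 = 31.998 g/mol.
%O = 31.998 / 116.160 × 100 = 27.55%.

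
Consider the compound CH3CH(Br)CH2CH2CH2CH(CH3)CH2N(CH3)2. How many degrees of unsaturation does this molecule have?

Element totals:
  C: 10
  H: 22
  Br: 1
  N: 1
Molecular formula: C10H22BrN.
DoU = (2C + 2 + N − H − X) / 2 = (2·10 + 2 + 1 − 22 − 1) / 2 = 0.

0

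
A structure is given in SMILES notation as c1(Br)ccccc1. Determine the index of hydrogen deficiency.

Atom tally by fragment:
  benzene ring core → C:6 H:6
  (− 1 ring H displaced by substituents)
  + Br → Br:1
Element totals:
  C: 6
  H: 5
  Br: 1
Molecular formula: C6H5Br.
DoU = (2C + 2 + N − H − X) / 2 = (2·6 + 2 + 0 − 5 − 1) / 2 = 4.

4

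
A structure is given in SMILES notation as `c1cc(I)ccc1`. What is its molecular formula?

Atom tally by fragment:
  benzene ring core → C:6 H:6
  (− 1 ring H displaced by substituents)
  + I → I:1
Element totals:
  C: 6
  H: 5
  I: 1

C6H5I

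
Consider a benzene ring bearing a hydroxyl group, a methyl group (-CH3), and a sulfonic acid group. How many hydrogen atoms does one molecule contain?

Atom tally by fragment:
  benzene ring core → C:6 H:6
  (− 3 ring H displaced by substituents)
  + OH → O:1 H:1
  + CH3 → C:1 H:3
  + SO3H → S:1 O:3 H:1
Element totals:
  C: 7
  H: 8
  O: 4
  S: 1

8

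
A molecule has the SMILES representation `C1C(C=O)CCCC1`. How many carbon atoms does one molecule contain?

Atom tally by fragment:
  cyclohexane ring core → C:6 H:12
  (− 1 ring H displaced by substituents)
  + CHO → C:1 H:1 O:1
Element totals:
  C: 7
  H: 12
  O: 1

7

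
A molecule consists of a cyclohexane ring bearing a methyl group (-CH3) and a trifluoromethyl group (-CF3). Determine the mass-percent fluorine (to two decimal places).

34.30%

Atom tally by fragment:
  cyclohexane ring core → C:6 H:12
  (− 2 ring H displaced by substituents)
  + CH3 → C:1 H:3
  + CF3 → C:1 F:3
Element totals:
  C: 8
  H: 13
  F: 3
Molecular formula: C8H13F3.
Molar mass = 166.186 g/mol.
Mass from F: 3 × 18.998 = 56.994 g/mol.
%F = 56.994 / 166.186 × 100 = 34.30%.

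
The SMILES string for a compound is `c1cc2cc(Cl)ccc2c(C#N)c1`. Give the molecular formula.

C11H6ClN

Atom tally by fragment:
  naphthalene ring system core → C:10 H:8
  (− 2 ring H displaced by substituents)
  + Cl → Cl:1
  + CN → C:1 N:1
Element totals:
  C: 11
  H: 6
  Cl: 1
  N: 1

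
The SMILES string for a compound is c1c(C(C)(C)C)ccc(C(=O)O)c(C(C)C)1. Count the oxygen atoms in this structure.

Atom tally by fragment:
  benzene ring core → C:6 H:6
  (− 3 ring H displaced by substituents)
  + C(CH3)3 → C:4 H:9
  + COOH → C:1 H:1 O:2
  + CH(CH3)2 → C:3 H:7
Element totals:
  C: 14
  H: 20
  O: 2

2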